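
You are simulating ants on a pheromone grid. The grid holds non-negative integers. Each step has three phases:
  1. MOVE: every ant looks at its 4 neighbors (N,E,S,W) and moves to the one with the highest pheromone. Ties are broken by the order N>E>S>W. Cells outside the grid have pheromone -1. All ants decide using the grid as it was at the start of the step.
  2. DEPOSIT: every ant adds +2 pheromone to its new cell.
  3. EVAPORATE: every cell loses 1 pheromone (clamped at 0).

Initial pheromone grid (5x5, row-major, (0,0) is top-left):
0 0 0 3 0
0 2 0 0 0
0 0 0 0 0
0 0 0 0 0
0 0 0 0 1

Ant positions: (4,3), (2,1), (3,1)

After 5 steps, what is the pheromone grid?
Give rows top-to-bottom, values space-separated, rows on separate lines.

After step 1: ants at (4,4),(1,1),(2,1)
  0 0 0 2 0
  0 3 0 0 0
  0 1 0 0 0
  0 0 0 0 0
  0 0 0 0 2
After step 2: ants at (3,4),(2,1),(1,1)
  0 0 0 1 0
  0 4 0 0 0
  0 2 0 0 0
  0 0 0 0 1
  0 0 0 0 1
After step 3: ants at (4,4),(1,1),(2,1)
  0 0 0 0 0
  0 5 0 0 0
  0 3 0 0 0
  0 0 0 0 0
  0 0 0 0 2
After step 4: ants at (3,4),(2,1),(1,1)
  0 0 0 0 0
  0 6 0 0 0
  0 4 0 0 0
  0 0 0 0 1
  0 0 0 0 1
After step 5: ants at (4,4),(1,1),(2,1)
  0 0 0 0 0
  0 7 0 0 0
  0 5 0 0 0
  0 0 0 0 0
  0 0 0 0 2

0 0 0 0 0
0 7 0 0 0
0 5 0 0 0
0 0 0 0 0
0 0 0 0 2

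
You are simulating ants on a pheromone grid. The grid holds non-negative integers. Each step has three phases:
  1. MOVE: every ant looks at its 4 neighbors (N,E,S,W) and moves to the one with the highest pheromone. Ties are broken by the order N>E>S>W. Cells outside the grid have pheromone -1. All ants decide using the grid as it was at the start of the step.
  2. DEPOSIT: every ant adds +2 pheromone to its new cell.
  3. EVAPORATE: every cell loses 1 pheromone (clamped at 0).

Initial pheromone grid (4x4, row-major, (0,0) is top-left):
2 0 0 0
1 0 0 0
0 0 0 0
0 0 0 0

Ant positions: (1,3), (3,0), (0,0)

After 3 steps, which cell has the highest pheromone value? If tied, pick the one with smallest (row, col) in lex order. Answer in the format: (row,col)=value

Answer: (1,0)=4

Derivation:
Step 1: ant0:(1,3)->N->(0,3) | ant1:(3,0)->N->(2,0) | ant2:(0,0)->S->(1,0)
  grid max=2 at (1,0)
Step 2: ant0:(0,3)->S->(1,3) | ant1:(2,0)->N->(1,0) | ant2:(1,0)->N->(0,0)
  grid max=3 at (1,0)
Step 3: ant0:(1,3)->N->(0,3) | ant1:(1,0)->N->(0,0) | ant2:(0,0)->S->(1,0)
  grid max=4 at (1,0)
Final grid:
  3 0 0 1
  4 0 0 0
  0 0 0 0
  0 0 0 0
Max pheromone 4 at (1,0)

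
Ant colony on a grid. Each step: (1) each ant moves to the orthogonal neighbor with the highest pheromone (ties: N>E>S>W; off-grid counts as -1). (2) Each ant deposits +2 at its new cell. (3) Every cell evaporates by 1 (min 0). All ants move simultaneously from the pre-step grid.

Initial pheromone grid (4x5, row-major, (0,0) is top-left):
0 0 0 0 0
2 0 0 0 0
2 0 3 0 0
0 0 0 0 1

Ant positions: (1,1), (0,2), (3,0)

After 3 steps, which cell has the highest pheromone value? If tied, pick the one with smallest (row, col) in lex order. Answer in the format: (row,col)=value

Answer: (1,0)=5

Derivation:
Step 1: ant0:(1,1)->W->(1,0) | ant1:(0,2)->E->(0,3) | ant2:(3,0)->N->(2,0)
  grid max=3 at (1,0)
Step 2: ant0:(1,0)->S->(2,0) | ant1:(0,3)->E->(0,4) | ant2:(2,0)->N->(1,0)
  grid max=4 at (1,0)
Step 3: ant0:(2,0)->N->(1,0) | ant1:(0,4)->S->(1,4) | ant2:(1,0)->S->(2,0)
  grid max=5 at (1,0)
Final grid:
  0 0 0 0 0
  5 0 0 0 1
  5 0 0 0 0
  0 0 0 0 0
Max pheromone 5 at (1,0)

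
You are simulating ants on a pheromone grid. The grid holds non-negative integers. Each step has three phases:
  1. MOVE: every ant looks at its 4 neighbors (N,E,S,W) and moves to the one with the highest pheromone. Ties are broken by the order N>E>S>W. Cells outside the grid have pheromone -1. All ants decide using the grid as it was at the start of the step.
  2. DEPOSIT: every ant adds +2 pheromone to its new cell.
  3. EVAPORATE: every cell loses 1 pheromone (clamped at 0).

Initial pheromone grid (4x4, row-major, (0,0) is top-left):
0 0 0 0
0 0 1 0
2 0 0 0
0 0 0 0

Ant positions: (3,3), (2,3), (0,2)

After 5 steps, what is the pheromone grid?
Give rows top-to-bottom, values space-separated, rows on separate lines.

After step 1: ants at (2,3),(1,3),(1,2)
  0 0 0 0
  0 0 2 1
  1 0 0 1
  0 0 0 0
After step 2: ants at (1,3),(1,2),(1,3)
  0 0 0 0
  0 0 3 4
  0 0 0 0
  0 0 0 0
After step 3: ants at (1,2),(1,3),(1,2)
  0 0 0 0
  0 0 6 5
  0 0 0 0
  0 0 0 0
After step 4: ants at (1,3),(1,2),(1,3)
  0 0 0 0
  0 0 7 8
  0 0 0 0
  0 0 0 0
After step 5: ants at (1,2),(1,3),(1,2)
  0 0 0 0
  0 0 10 9
  0 0 0 0
  0 0 0 0

0 0 0 0
0 0 10 9
0 0 0 0
0 0 0 0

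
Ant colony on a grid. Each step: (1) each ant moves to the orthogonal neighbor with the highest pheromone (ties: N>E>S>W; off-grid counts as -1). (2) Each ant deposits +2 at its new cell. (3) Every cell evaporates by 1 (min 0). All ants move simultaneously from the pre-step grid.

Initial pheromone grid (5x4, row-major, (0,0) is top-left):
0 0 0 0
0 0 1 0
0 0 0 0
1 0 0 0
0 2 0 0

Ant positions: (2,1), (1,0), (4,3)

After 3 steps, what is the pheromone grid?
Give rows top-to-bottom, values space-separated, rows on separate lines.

After step 1: ants at (1,1),(0,0),(3,3)
  1 0 0 0
  0 1 0 0
  0 0 0 0
  0 0 0 1
  0 1 0 0
After step 2: ants at (0,1),(0,1),(2,3)
  0 3 0 0
  0 0 0 0
  0 0 0 1
  0 0 0 0
  0 0 0 0
After step 3: ants at (0,2),(0,2),(1,3)
  0 2 3 0
  0 0 0 1
  0 0 0 0
  0 0 0 0
  0 0 0 0

0 2 3 0
0 0 0 1
0 0 0 0
0 0 0 0
0 0 0 0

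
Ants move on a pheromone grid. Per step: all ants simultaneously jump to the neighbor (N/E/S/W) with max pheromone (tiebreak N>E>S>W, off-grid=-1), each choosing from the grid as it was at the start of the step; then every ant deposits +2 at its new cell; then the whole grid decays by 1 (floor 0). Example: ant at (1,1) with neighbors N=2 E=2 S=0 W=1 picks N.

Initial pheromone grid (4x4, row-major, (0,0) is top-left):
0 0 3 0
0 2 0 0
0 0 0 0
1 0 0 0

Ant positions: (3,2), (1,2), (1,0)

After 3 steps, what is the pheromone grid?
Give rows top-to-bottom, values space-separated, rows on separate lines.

After step 1: ants at (2,2),(0,2),(1,1)
  0 0 4 0
  0 3 0 0
  0 0 1 0
  0 0 0 0
After step 2: ants at (1,2),(0,3),(0,1)
  0 1 3 1
  0 2 1 0
  0 0 0 0
  0 0 0 0
After step 3: ants at (0,2),(0,2),(0,2)
  0 0 8 0
  0 1 0 0
  0 0 0 0
  0 0 0 0

0 0 8 0
0 1 0 0
0 0 0 0
0 0 0 0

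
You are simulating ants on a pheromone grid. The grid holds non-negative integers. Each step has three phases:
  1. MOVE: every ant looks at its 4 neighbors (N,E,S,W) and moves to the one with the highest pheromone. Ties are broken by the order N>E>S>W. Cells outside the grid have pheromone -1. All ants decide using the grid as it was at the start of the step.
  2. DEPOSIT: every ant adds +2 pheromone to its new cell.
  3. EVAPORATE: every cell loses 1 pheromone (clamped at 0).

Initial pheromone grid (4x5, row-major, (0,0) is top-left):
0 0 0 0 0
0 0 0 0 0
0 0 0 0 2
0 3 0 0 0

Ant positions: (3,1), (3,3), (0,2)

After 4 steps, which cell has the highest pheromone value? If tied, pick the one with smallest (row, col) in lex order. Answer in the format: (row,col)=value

Step 1: ant0:(3,1)->N->(2,1) | ant1:(3,3)->N->(2,3) | ant2:(0,2)->E->(0,3)
  grid max=2 at (3,1)
Step 2: ant0:(2,1)->S->(3,1) | ant1:(2,3)->E->(2,4) | ant2:(0,3)->E->(0,4)
  grid max=3 at (3,1)
Step 3: ant0:(3,1)->N->(2,1) | ant1:(2,4)->N->(1,4) | ant2:(0,4)->S->(1,4)
  grid max=3 at (1,4)
Step 4: ant0:(2,1)->S->(3,1) | ant1:(1,4)->S->(2,4) | ant2:(1,4)->S->(2,4)
  grid max=4 at (2,4)
Final grid:
  0 0 0 0 0
  0 0 0 0 2
  0 0 0 0 4
  0 3 0 0 0
Max pheromone 4 at (2,4)

Answer: (2,4)=4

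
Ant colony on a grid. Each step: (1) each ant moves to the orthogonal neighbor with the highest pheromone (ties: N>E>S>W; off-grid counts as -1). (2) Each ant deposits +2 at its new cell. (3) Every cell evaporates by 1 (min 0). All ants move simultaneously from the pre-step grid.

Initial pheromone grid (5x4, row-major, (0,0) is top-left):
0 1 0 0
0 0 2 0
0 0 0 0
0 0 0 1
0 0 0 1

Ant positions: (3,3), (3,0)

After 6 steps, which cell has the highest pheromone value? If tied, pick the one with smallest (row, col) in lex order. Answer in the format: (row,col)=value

Answer: (0,3)=1

Derivation:
Step 1: ant0:(3,3)->S->(4,3) | ant1:(3,0)->N->(2,0)
  grid max=2 at (4,3)
Step 2: ant0:(4,3)->N->(3,3) | ant1:(2,0)->N->(1,0)
  grid max=1 at (1,0)
Step 3: ant0:(3,3)->S->(4,3) | ant1:(1,0)->N->(0,0)
  grid max=2 at (4,3)
Step 4: ant0:(4,3)->N->(3,3) | ant1:(0,0)->E->(0,1)
  grid max=1 at (0,1)
Step 5: ant0:(3,3)->S->(4,3) | ant1:(0,1)->E->(0,2)
  grid max=2 at (4,3)
Step 6: ant0:(4,3)->N->(3,3) | ant1:(0,2)->E->(0,3)
  grid max=1 at (0,3)
Final grid:
  0 0 0 1
  0 0 0 0
  0 0 0 0
  0 0 0 1
  0 0 0 1
Max pheromone 1 at (0,3)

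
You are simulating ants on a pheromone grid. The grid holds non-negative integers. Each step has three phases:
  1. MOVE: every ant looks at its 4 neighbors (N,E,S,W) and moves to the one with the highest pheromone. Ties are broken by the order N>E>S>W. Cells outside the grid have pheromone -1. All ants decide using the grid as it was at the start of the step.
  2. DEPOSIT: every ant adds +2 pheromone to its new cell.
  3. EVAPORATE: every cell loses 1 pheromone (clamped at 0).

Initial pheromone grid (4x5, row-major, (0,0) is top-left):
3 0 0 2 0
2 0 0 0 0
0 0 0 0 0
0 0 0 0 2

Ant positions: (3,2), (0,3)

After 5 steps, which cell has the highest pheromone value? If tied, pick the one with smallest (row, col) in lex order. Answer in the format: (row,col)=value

Step 1: ant0:(3,2)->N->(2,2) | ant1:(0,3)->E->(0,4)
  grid max=2 at (0,0)
Step 2: ant0:(2,2)->N->(1,2) | ant1:(0,4)->W->(0,3)
  grid max=2 at (0,3)
Step 3: ant0:(1,2)->N->(0,2) | ant1:(0,3)->E->(0,4)
  grid max=1 at (0,2)
Step 4: ant0:(0,2)->E->(0,3) | ant1:(0,4)->W->(0,3)
  grid max=4 at (0,3)
Step 5: ant0:(0,3)->E->(0,4) | ant1:(0,3)->E->(0,4)
  grid max=3 at (0,3)
Final grid:
  0 0 0 3 3
  0 0 0 0 0
  0 0 0 0 0
  0 0 0 0 0
Max pheromone 3 at (0,3)

Answer: (0,3)=3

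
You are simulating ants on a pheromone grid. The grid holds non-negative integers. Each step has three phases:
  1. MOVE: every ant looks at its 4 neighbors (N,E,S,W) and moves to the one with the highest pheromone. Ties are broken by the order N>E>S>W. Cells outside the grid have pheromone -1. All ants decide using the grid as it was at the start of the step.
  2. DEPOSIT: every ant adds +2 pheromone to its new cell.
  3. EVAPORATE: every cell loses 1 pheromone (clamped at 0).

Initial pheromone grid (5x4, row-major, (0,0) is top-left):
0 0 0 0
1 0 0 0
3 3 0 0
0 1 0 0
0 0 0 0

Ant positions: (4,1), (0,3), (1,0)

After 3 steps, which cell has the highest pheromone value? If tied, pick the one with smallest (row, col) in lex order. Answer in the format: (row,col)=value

Step 1: ant0:(4,1)->N->(3,1) | ant1:(0,3)->S->(1,3) | ant2:(1,0)->S->(2,0)
  grid max=4 at (2,0)
Step 2: ant0:(3,1)->N->(2,1) | ant1:(1,3)->N->(0,3) | ant2:(2,0)->E->(2,1)
  grid max=5 at (2,1)
Step 3: ant0:(2,1)->W->(2,0) | ant1:(0,3)->S->(1,3) | ant2:(2,1)->W->(2,0)
  grid max=6 at (2,0)
Final grid:
  0 0 0 0
  0 0 0 1
  6 4 0 0
  0 0 0 0
  0 0 0 0
Max pheromone 6 at (2,0)

Answer: (2,0)=6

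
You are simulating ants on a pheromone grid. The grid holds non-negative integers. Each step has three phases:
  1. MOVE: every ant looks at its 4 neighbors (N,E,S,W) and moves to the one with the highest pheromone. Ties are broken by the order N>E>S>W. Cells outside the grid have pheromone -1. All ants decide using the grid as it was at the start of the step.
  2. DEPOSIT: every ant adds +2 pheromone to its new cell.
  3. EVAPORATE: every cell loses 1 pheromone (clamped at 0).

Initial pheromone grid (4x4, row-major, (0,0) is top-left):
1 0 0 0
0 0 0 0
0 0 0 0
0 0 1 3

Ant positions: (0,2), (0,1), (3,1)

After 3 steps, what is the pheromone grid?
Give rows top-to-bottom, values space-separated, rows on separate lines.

After step 1: ants at (0,3),(0,0),(3,2)
  2 0 0 1
  0 0 0 0
  0 0 0 0
  0 0 2 2
After step 2: ants at (1,3),(0,1),(3,3)
  1 1 0 0
  0 0 0 1
  0 0 0 0
  0 0 1 3
After step 3: ants at (0,3),(0,0),(3,2)
  2 0 0 1
  0 0 0 0
  0 0 0 0
  0 0 2 2

2 0 0 1
0 0 0 0
0 0 0 0
0 0 2 2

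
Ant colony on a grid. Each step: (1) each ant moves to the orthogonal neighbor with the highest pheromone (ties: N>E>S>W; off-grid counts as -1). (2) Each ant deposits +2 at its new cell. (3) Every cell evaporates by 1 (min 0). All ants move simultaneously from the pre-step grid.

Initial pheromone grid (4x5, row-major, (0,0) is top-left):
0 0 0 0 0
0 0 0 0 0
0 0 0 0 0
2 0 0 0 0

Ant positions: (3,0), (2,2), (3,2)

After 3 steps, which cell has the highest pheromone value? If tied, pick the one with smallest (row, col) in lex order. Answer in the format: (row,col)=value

Step 1: ant0:(3,0)->N->(2,0) | ant1:(2,2)->N->(1,2) | ant2:(3,2)->N->(2,2)
  grid max=1 at (1,2)
Step 2: ant0:(2,0)->S->(3,0) | ant1:(1,2)->S->(2,2) | ant2:(2,2)->N->(1,2)
  grid max=2 at (1,2)
Step 3: ant0:(3,0)->N->(2,0) | ant1:(2,2)->N->(1,2) | ant2:(1,2)->S->(2,2)
  grid max=3 at (1,2)
Final grid:
  0 0 0 0 0
  0 0 3 0 0
  1 0 3 0 0
  1 0 0 0 0
Max pheromone 3 at (1,2)

Answer: (1,2)=3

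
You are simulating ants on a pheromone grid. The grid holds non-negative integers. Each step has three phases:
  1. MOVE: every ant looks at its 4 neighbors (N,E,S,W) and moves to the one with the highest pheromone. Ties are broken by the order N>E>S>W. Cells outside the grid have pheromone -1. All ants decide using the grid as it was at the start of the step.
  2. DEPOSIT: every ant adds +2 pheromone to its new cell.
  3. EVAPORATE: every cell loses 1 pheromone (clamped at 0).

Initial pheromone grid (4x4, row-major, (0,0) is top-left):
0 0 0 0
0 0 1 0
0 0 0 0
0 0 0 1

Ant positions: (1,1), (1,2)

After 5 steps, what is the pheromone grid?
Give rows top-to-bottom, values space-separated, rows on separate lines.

After step 1: ants at (1,2),(0,2)
  0 0 1 0
  0 0 2 0
  0 0 0 0
  0 0 0 0
After step 2: ants at (0,2),(1,2)
  0 0 2 0
  0 0 3 0
  0 0 0 0
  0 0 0 0
After step 3: ants at (1,2),(0,2)
  0 0 3 0
  0 0 4 0
  0 0 0 0
  0 0 0 0
After step 4: ants at (0,2),(1,2)
  0 0 4 0
  0 0 5 0
  0 0 0 0
  0 0 0 0
After step 5: ants at (1,2),(0,2)
  0 0 5 0
  0 0 6 0
  0 0 0 0
  0 0 0 0

0 0 5 0
0 0 6 0
0 0 0 0
0 0 0 0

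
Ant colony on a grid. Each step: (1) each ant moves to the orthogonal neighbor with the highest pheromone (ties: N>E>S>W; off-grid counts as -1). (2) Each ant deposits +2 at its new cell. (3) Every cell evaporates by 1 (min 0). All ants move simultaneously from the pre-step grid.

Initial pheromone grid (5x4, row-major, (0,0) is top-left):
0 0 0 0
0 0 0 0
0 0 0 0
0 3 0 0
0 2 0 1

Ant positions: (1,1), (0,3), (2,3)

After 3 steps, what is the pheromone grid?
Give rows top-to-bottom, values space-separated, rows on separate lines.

After step 1: ants at (0,1),(1,3),(1,3)
  0 1 0 0
  0 0 0 3
  0 0 0 0
  0 2 0 0
  0 1 0 0
After step 2: ants at (0,2),(0,3),(0,3)
  0 0 1 3
  0 0 0 2
  0 0 0 0
  0 1 0 0
  0 0 0 0
After step 3: ants at (0,3),(1,3),(1,3)
  0 0 0 4
  0 0 0 5
  0 0 0 0
  0 0 0 0
  0 0 0 0

0 0 0 4
0 0 0 5
0 0 0 0
0 0 0 0
0 0 0 0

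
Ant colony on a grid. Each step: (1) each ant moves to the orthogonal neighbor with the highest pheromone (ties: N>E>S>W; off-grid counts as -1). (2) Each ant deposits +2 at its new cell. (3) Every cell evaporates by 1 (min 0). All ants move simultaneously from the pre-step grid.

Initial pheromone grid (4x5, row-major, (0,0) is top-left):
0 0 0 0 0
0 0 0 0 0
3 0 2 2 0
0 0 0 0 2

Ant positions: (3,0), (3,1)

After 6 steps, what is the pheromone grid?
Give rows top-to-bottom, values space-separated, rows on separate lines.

After step 1: ants at (2,0),(2,1)
  0 0 0 0 0
  0 0 0 0 0
  4 1 1 1 0
  0 0 0 0 1
After step 2: ants at (2,1),(2,0)
  0 0 0 0 0
  0 0 0 0 0
  5 2 0 0 0
  0 0 0 0 0
After step 3: ants at (2,0),(2,1)
  0 0 0 0 0
  0 0 0 0 0
  6 3 0 0 0
  0 0 0 0 0
After step 4: ants at (2,1),(2,0)
  0 0 0 0 0
  0 0 0 0 0
  7 4 0 0 0
  0 0 0 0 0
After step 5: ants at (2,0),(2,1)
  0 0 0 0 0
  0 0 0 0 0
  8 5 0 0 0
  0 0 0 0 0
After step 6: ants at (2,1),(2,0)
  0 0 0 0 0
  0 0 0 0 0
  9 6 0 0 0
  0 0 0 0 0

0 0 0 0 0
0 0 0 0 0
9 6 0 0 0
0 0 0 0 0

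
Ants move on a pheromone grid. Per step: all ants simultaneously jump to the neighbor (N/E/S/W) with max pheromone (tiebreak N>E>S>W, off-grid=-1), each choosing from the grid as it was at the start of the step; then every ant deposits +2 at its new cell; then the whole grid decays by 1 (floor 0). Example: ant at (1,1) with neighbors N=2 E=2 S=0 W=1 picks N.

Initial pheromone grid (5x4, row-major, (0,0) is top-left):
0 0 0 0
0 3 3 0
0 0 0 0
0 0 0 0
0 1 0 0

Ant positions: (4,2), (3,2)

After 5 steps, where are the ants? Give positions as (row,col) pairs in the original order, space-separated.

Step 1: ant0:(4,2)->W->(4,1) | ant1:(3,2)->N->(2,2)
  grid max=2 at (1,1)
Step 2: ant0:(4,1)->N->(3,1) | ant1:(2,2)->N->(1,2)
  grid max=3 at (1,2)
Step 3: ant0:(3,1)->S->(4,1) | ant1:(1,2)->W->(1,1)
  grid max=2 at (1,1)
Step 4: ant0:(4,1)->N->(3,1) | ant1:(1,1)->E->(1,2)
  grid max=3 at (1,2)
Step 5: ant0:(3,1)->S->(4,1) | ant1:(1,2)->W->(1,1)
  grid max=2 at (1,1)

(4,1) (1,1)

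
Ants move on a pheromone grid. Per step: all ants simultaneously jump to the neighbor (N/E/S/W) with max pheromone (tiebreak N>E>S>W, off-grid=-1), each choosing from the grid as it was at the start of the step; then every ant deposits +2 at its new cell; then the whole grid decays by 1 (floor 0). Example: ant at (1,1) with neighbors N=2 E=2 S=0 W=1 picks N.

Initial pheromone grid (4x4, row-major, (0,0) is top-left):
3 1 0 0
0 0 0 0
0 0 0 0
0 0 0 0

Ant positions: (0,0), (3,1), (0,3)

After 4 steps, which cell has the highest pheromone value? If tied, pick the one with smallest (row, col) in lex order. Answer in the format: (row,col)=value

Answer: (0,0)=5

Derivation:
Step 1: ant0:(0,0)->E->(0,1) | ant1:(3,1)->N->(2,1) | ant2:(0,3)->S->(1,3)
  grid max=2 at (0,0)
Step 2: ant0:(0,1)->W->(0,0) | ant1:(2,1)->N->(1,1) | ant2:(1,3)->N->(0,3)
  grid max=3 at (0,0)
Step 3: ant0:(0,0)->E->(0,1) | ant1:(1,1)->N->(0,1) | ant2:(0,3)->S->(1,3)
  grid max=4 at (0,1)
Step 4: ant0:(0,1)->W->(0,0) | ant1:(0,1)->W->(0,0) | ant2:(1,3)->N->(0,3)
  grid max=5 at (0,0)
Final grid:
  5 3 0 1
  0 0 0 0
  0 0 0 0
  0 0 0 0
Max pheromone 5 at (0,0)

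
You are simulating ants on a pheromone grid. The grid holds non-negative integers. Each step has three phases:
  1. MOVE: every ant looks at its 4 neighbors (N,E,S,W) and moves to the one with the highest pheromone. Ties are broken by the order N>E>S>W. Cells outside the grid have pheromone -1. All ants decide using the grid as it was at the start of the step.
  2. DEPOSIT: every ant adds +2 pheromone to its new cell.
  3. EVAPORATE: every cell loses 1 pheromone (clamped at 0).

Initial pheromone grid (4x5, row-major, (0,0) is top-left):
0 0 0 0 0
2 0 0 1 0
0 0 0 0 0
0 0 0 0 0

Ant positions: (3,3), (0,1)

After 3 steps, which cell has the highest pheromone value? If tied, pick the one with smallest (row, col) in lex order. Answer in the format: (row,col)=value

Answer: (0,3)=2

Derivation:
Step 1: ant0:(3,3)->N->(2,3) | ant1:(0,1)->E->(0,2)
  grid max=1 at (0,2)
Step 2: ant0:(2,3)->N->(1,3) | ant1:(0,2)->E->(0,3)
  grid max=1 at (0,3)
Step 3: ant0:(1,3)->N->(0,3) | ant1:(0,3)->S->(1,3)
  grid max=2 at (0,3)
Final grid:
  0 0 0 2 0
  0 0 0 2 0
  0 0 0 0 0
  0 0 0 0 0
Max pheromone 2 at (0,3)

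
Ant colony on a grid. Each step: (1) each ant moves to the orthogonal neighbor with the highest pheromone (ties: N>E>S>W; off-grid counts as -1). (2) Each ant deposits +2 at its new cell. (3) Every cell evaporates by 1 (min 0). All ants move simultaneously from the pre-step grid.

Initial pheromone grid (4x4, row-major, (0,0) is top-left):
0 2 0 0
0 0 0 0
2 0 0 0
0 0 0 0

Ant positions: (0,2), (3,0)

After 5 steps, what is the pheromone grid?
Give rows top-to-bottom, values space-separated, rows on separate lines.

After step 1: ants at (0,1),(2,0)
  0 3 0 0
  0 0 0 0
  3 0 0 0
  0 0 0 0
After step 2: ants at (0,2),(1,0)
  0 2 1 0
  1 0 0 0
  2 0 0 0
  0 0 0 0
After step 3: ants at (0,1),(2,0)
  0 3 0 0
  0 0 0 0
  3 0 0 0
  0 0 0 0
After step 4: ants at (0,2),(1,0)
  0 2 1 0
  1 0 0 0
  2 0 0 0
  0 0 0 0
After step 5: ants at (0,1),(2,0)
  0 3 0 0
  0 0 0 0
  3 0 0 0
  0 0 0 0

0 3 0 0
0 0 0 0
3 0 0 0
0 0 0 0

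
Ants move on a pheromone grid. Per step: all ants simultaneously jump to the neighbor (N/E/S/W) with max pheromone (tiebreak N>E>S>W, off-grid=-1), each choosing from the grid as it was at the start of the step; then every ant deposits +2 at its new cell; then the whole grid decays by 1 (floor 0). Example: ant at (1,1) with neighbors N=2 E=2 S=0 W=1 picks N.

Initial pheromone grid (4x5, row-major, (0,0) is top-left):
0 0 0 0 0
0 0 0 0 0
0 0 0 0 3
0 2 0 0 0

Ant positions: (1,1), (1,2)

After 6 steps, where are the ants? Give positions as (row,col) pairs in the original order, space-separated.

Step 1: ant0:(1,1)->N->(0,1) | ant1:(1,2)->N->(0,2)
  grid max=2 at (2,4)
Step 2: ant0:(0,1)->E->(0,2) | ant1:(0,2)->W->(0,1)
  grid max=2 at (0,1)
Step 3: ant0:(0,2)->W->(0,1) | ant1:(0,1)->E->(0,2)
  grid max=3 at (0,1)
Step 4: ant0:(0,1)->E->(0,2) | ant1:(0,2)->W->(0,1)
  grid max=4 at (0,1)
Step 5: ant0:(0,2)->W->(0,1) | ant1:(0,1)->E->(0,2)
  grid max=5 at (0,1)
Step 6: ant0:(0,1)->E->(0,2) | ant1:(0,2)->W->(0,1)
  grid max=6 at (0,1)

(0,2) (0,1)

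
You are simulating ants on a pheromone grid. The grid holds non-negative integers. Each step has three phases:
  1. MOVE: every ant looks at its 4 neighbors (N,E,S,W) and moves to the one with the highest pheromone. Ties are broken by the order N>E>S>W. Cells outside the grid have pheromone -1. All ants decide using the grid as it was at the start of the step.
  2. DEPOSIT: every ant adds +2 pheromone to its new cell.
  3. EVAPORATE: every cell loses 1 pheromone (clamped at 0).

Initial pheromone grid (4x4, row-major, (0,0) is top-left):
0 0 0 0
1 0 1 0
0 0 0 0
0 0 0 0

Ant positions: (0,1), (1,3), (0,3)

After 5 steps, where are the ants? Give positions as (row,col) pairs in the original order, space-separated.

Step 1: ant0:(0,1)->E->(0,2) | ant1:(1,3)->W->(1,2) | ant2:(0,3)->S->(1,3)
  grid max=2 at (1,2)
Step 2: ant0:(0,2)->S->(1,2) | ant1:(1,2)->N->(0,2) | ant2:(1,3)->W->(1,2)
  grid max=5 at (1,2)
Step 3: ant0:(1,2)->N->(0,2) | ant1:(0,2)->S->(1,2) | ant2:(1,2)->N->(0,2)
  grid max=6 at (1,2)
Step 4: ant0:(0,2)->S->(1,2) | ant1:(1,2)->N->(0,2) | ant2:(0,2)->S->(1,2)
  grid max=9 at (1,2)
Step 5: ant0:(1,2)->N->(0,2) | ant1:(0,2)->S->(1,2) | ant2:(1,2)->N->(0,2)
  grid max=10 at (1,2)

(0,2) (1,2) (0,2)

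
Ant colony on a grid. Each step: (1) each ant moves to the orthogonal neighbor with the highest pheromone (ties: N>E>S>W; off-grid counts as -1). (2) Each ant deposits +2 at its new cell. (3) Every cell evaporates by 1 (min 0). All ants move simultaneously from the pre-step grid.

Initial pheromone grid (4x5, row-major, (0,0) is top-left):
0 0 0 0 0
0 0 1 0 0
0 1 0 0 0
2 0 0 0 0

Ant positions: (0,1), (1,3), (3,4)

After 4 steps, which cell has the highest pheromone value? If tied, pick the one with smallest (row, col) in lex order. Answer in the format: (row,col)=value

Answer: (1,2)=5

Derivation:
Step 1: ant0:(0,1)->E->(0,2) | ant1:(1,3)->W->(1,2) | ant2:(3,4)->N->(2,4)
  grid max=2 at (1,2)
Step 2: ant0:(0,2)->S->(1,2) | ant1:(1,2)->N->(0,2) | ant2:(2,4)->N->(1,4)
  grid max=3 at (1,2)
Step 3: ant0:(1,2)->N->(0,2) | ant1:(0,2)->S->(1,2) | ant2:(1,4)->N->(0,4)
  grid max=4 at (1,2)
Step 4: ant0:(0,2)->S->(1,2) | ant1:(1,2)->N->(0,2) | ant2:(0,4)->S->(1,4)
  grid max=5 at (1,2)
Final grid:
  0 0 4 0 0
  0 0 5 0 1
  0 0 0 0 0
  0 0 0 0 0
Max pheromone 5 at (1,2)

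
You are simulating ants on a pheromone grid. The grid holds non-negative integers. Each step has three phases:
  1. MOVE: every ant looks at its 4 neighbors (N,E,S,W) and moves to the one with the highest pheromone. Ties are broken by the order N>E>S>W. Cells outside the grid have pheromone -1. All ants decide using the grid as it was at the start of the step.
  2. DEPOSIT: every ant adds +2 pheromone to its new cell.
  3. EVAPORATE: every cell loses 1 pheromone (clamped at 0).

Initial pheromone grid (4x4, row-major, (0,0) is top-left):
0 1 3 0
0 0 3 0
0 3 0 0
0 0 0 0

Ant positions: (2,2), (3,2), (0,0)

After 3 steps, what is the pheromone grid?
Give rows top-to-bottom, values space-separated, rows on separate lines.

After step 1: ants at (1,2),(2,2),(0,1)
  0 2 2 0
  0 0 4 0
  0 2 1 0
  0 0 0 0
After step 2: ants at (0,2),(1,2),(0,2)
  0 1 5 0
  0 0 5 0
  0 1 0 0
  0 0 0 0
After step 3: ants at (1,2),(0,2),(1,2)
  0 0 6 0
  0 0 8 0
  0 0 0 0
  0 0 0 0

0 0 6 0
0 0 8 0
0 0 0 0
0 0 0 0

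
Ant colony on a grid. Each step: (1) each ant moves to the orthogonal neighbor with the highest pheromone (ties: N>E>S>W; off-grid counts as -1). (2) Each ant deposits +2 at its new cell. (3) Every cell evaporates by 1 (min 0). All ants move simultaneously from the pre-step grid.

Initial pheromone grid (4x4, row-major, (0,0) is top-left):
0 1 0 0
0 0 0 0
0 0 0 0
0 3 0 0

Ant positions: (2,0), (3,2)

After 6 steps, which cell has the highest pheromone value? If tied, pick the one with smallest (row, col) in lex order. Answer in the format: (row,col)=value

Answer: (3,1)=3

Derivation:
Step 1: ant0:(2,0)->N->(1,0) | ant1:(3,2)->W->(3,1)
  grid max=4 at (3,1)
Step 2: ant0:(1,0)->N->(0,0) | ant1:(3,1)->N->(2,1)
  grid max=3 at (3,1)
Step 3: ant0:(0,0)->E->(0,1) | ant1:(2,1)->S->(3,1)
  grid max=4 at (3,1)
Step 4: ant0:(0,1)->E->(0,2) | ant1:(3,1)->N->(2,1)
  grid max=3 at (3,1)
Step 5: ant0:(0,2)->E->(0,3) | ant1:(2,1)->S->(3,1)
  grid max=4 at (3,1)
Step 6: ant0:(0,3)->S->(1,3) | ant1:(3,1)->N->(2,1)
  grid max=3 at (3,1)
Final grid:
  0 0 0 0
  0 0 0 1
  0 1 0 0
  0 3 0 0
Max pheromone 3 at (3,1)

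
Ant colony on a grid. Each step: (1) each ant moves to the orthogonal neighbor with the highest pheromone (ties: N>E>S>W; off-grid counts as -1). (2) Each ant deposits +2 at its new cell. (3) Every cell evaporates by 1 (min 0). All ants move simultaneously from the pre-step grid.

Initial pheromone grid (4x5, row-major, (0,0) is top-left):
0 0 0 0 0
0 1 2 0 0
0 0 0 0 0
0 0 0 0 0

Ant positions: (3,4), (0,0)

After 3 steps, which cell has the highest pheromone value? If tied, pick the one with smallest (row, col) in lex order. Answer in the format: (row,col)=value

Step 1: ant0:(3,4)->N->(2,4) | ant1:(0,0)->E->(0,1)
  grid max=1 at (0,1)
Step 2: ant0:(2,4)->N->(1,4) | ant1:(0,1)->E->(0,2)
  grid max=1 at (0,2)
Step 3: ant0:(1,4)->N->(0,4) | ant1:(0,2)->E->(0,3)
  grid max=1 at (0,3)
Final grid:
  0 0 0 1 1
  0 0 0 0 0
  0 0 0 0 0
  0 0 0 0 0
Max pheromone 1 at (0,3)

Answer: (0,3)=1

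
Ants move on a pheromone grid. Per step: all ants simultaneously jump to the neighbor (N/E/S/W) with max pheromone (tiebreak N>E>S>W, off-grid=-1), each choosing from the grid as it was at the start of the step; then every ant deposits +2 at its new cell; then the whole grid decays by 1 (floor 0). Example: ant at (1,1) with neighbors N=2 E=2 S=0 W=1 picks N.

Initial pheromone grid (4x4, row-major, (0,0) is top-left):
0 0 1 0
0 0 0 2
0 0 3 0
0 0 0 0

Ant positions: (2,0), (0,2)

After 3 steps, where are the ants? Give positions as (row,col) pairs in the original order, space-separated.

Step 1: ant0:(2,0)->N->(1,0) | ant1:(0,2)->E->(0,3)
  grid max=2 at (2,2)
Step 2: ant0:(1,0)->N->(0,0) | ant1:(0,3)->S->(1,3)
  grid max=2 at (1,3)
Step 3: ant0:(0,0)->E->(0,1) | ant1:(1,3)->N->(0,3)
  grid max=1 at (0,1)

(0,1) (0,3)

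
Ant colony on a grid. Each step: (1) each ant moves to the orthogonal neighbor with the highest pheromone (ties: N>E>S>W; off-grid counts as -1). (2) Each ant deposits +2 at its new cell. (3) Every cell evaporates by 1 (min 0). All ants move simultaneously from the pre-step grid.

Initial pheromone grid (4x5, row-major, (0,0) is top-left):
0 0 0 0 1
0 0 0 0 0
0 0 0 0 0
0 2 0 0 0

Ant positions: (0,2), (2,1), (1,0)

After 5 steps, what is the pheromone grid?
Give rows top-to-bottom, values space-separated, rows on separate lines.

After step 1: ants at (0,3),(3,1),(0,0)
  1 0 0 1 0
  0 0 0 0 0
  0 0 0 0 0
  0 3 0 0 0
After step 2: ants at (0,4),(2,1),(0,1)
  0 1 0 0 1
  0 0 0 0 0
  0 1 0 0 0
  0 2 0 0 0
After step 3: ants at (1,4),(3,1),(0,2)
  0 0 1 0 0
  0 0 0 0 1
  0 0 0 0 0
  0 3 0 0 0
After step 4: ants at (0,4),(2,1),(0,3)
  0 0 0 1 1
  0 0 0 0 0
  0 1 0 0 0
  0 2 0 0 0
After step 5: ants at (0,3),(3,1),(0,4)
  0 0 0 2 2
  0 0 0 0 0
  0 0 0 0 0
  0 3 0 0 0

0 0 0 2 2
0 0 0 0 0
0 0 0 0 0
0 3 0 0 0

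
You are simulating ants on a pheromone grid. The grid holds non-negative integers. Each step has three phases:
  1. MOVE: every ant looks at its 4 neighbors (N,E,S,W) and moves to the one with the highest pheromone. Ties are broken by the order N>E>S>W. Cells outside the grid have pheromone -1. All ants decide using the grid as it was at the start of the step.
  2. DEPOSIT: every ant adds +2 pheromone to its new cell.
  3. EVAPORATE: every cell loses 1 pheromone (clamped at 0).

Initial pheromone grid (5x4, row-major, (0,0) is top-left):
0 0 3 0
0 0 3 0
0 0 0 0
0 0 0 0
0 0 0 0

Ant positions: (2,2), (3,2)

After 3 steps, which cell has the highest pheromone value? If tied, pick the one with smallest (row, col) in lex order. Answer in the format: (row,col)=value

Step 1: ant0:(2,2)->N->(1,2) | ant1:(3,2)->N->(2,2)
  grid max=4 at (1,2)
Step 2: ant0:(1,2)->N->(0,2) | ant1:(2,2)->N->(1,2)
  grid max=5 at (1,2)
Step 3: ant0:(0,2)->S->(1,2) | ant1:(1,2)->N->(0,2)
  grid max=6 at (1,2)
Final grid:
  0 0 4 0
  0 0 6 0
  0 0 0 0
  0 0 0 0
  0 0 0 0
Max pheromone 6 at (1,2)

Answer: (1,2)=6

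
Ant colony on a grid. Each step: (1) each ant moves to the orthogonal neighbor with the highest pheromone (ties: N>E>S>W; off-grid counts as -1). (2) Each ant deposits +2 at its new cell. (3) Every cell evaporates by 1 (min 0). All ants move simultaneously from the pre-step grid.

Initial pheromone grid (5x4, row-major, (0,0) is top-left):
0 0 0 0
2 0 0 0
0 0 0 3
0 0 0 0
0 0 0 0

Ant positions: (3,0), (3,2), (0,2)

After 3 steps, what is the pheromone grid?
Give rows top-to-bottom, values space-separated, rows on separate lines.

After step 1: ants at (2,0),(2,2),(0,3)
  0 0 0 1
  1 0 0 0
  1 0 1 2
  0 0 0 0
  0 0 0 0
After step 2: ants at (1,0),(2,3),(1,3)
  0 0 0 0
  2 0 0 1
  0 0 0 3
  0 0 0 0
  0 0 0 0
After step 3: ants at (0,0),(1,3),(2,3)
  1 0 0 0
  1 0 0 2
  0 0 0 4
  0 0 0 0
  0 0 0 0

1 0 0 0
1 0 0 2
0 0 0 4
0 0 0 0
0 0 0 0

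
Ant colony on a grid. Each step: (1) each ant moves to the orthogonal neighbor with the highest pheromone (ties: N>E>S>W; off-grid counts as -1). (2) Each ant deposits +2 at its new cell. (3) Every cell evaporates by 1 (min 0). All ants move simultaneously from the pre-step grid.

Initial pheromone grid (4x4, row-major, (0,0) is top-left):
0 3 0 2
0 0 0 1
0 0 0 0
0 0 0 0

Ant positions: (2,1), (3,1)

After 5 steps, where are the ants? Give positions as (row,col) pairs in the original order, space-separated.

Step 1: ant0:(2,1)->N->(1,1) | ant1:(3,1)->N->(2,1)
  grid max=2 at (0,1)
Step 2: ant0:(1,1)->N->(0,1) | ant1:(2,1)->N->(1,1)
  grid max=3 at (0,1)
Step 3: ant0:(0,1)->S->(1,1) | ant1:(1,1)->N->(0,1)
  grid max=4 at (0,1)
Step 4: ant0:(1,1)->N->(0,1) | ant1:(0,1)->S->(1,1)
  grid max=5 at (0,1)
Step 5: ant0:(0,1)->S->(1,1) | ant1:(1,1)->N->(0,1)
  grid max=6 at (0,1)

(1,1) (0,1)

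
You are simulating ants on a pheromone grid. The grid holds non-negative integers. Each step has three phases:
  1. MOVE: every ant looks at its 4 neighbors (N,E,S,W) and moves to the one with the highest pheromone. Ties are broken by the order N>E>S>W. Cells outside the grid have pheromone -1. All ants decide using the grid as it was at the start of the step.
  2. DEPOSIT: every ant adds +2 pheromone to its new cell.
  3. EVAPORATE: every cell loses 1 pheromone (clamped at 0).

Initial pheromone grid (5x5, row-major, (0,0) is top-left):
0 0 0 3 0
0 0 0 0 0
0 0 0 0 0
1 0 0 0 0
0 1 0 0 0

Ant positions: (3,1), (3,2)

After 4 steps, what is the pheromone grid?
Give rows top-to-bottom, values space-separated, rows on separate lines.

After step 1: ants at (4,1),(2,2)
  0 0 0 2 0
  0 0 0 0 0
  0 0 1 0 0
  0 0 0 0 0
  0 2 0 0 0
After step 2: ants at (3,1),(1,2)
  0 0 0 1 0
  0 0 1 0 0
  0 0 0 0 0
  0 1 0 0 0
  0 1 0 0 0
After step 3: ants at (4,1),(0,2)
  0 0 1 0 0
  0 0 0 0 0
  0 0 0 0 0
  0 0 0 0 0
  0 2 0 0 0
After step 4: ants at (3,1),(0,3)
  0 0 0 1 0
  0 0 0 0 0
  0 0 0 0 0
  0 1 0 0 0
  0 1 0 0 0

0 0 0 1 0
0 0 0 0 0
0 0 0 0 0
0 1 0 0 0
0 1 0 0 0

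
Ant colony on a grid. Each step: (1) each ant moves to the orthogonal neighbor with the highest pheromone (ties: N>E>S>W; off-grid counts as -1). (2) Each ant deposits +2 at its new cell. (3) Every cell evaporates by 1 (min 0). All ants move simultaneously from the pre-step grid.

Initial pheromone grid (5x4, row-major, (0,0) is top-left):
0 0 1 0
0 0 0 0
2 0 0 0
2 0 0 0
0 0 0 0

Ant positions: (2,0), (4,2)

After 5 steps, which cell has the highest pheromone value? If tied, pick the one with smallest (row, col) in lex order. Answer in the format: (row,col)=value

Answer: (3,0)=3

Derivation:
Step 1: ant0:(2,0)->S->(3,0) | ant1:(4,2)->N->(3,2)
  grid max=3 at (3,0)
Step 2: ant0:(3,0)->N->(2,0) | ant1:(3,2)->N->(2,2)
  grid max=2 at (2,0)
Step 3: ant0:(2,0)->S->(3,0) | ant1:(2,2)->N->(1,2)
  grid max=3 at (3,0)
Step 4: ant0:(3,0)->N->(2,0) | ant1:(1,2)->N->(0,2)
  grid max=2 at (2,0)
Step 5: ant0:(2,0)->S->(3,0) | ant1:(0,2)->E->(0,3)
  grid max=3 at (3,0)
Final grid:
  0 0 0 1
  0 0 0 0
  1 0 0 0
  3 0 0 0
  0 0 0 0
Max pheromone 3 at (3,0)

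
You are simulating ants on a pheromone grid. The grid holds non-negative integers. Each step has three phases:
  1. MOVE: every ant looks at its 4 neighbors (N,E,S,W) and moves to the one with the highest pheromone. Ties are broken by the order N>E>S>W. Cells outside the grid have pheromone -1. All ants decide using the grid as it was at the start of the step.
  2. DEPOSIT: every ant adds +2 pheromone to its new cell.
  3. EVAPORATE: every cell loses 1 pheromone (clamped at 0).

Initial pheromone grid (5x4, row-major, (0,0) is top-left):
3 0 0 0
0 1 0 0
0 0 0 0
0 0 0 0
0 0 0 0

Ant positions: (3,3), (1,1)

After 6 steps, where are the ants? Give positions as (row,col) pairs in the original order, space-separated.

Step 1: ant0:(3,3)->N->(2,3) | ant1:(1,1)->N->(0,1)
  grid max=2 at (0,0)
Step 2: ant0:(2,3)->N->(1,3) | ant1:(0,1)->W->(0,0)
  grid max=3 at (0,0)
Step 3: ant0:(1,3)->N->(0,3) | ant1:(0,0)->E->(0,1)
  grid max=2 at (0,0)
Step 4: ant0:(0,3)->S->(1,3) | ant1:(0,1)->W->(0,0)
  grid max=3 at (0,0)
Step 5: ant0:(1,3)->N->(0,3) | ant1:(0,0)->E->(0,1)
  grid max=2 at (0,0)
Step 6: ant0:(0,3)->S->(1,3) | ant1:(0,1)->W->(0,0)
  grid max=3 at (0,0)

(1,3) (0,0)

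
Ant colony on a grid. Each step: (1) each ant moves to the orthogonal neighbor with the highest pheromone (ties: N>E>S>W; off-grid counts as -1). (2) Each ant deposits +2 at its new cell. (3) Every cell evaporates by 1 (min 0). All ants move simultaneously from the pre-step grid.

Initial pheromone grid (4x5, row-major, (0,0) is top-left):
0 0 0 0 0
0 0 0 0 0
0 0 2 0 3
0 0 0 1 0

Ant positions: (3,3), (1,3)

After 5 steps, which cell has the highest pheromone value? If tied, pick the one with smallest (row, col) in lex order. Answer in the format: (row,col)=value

Step 1: ant0:(3,3)->N->(2,3) | ant1:(1,3)->N->(0,3)
  grid max=2 at (2,4)
Step 2: ant0:(2,3)->E->(2,4) | ant1:(0,3)->E->(0,4)
  grid max=3 at (2,4)
Step 3: ant0:(2,4)->N->(1,4) | ant1:(0,4)->S->(1,4)
  grid max=3 at (1,4)
Step 4: ant0:(1,4)->S->(2,4) | ant1:(1,4)->S->(2,4)
  grid max=5 at (2,4)
Step 5: ant0:(2,4)->N->(1,4) | ant1:(2,4)->N->(1,4)
  grid max=5 at (1,4)
Final grid:
  0 0 0 0 0
  0 0 0 0 5
  0 0 0 0 4
  0 0 0 0 0
Max pheromone 5 at (1,4)

Answer: (1,4)=5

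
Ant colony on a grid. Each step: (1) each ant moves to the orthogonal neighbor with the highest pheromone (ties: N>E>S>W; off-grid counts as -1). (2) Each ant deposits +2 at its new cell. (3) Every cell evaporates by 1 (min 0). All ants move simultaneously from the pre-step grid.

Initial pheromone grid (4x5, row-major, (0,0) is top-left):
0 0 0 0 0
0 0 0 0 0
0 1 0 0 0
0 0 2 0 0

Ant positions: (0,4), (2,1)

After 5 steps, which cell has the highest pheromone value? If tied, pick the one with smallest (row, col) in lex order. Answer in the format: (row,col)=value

Answer: (0,3)=2

Derivation:
Step 1: ant0:(0,4)->S->(1,4) | ant1:(2,1)->N->(1,1)
  grid max=1 at (1,1)
Step 2: ant0:(1,4)->N->(0,4) | ant1:(1,1)->N->(0,1)
  grid max=1 at (0,1)
Step 3: ant0:(0,4)->S->(1,4) | ant1:(0,1)->E->(0,2)
  grid max=1 at (0,2)
Step 4: ant0:(1,4)->N->(0,4) | ant1:(0,2)->E->(0,3)
  grid max=1 at (0,3)
Step 5: ant0:(0,4)->W->(0,3) | ant1:(0,3)->E->(0,4)
  grid max=2 at (0,3)
Final grid:
  0 0 0 2 2
  0 0 0 0 0
  0 0 0 0 0
  0 0 0 0 0
Max pheromone 2 at (0,3)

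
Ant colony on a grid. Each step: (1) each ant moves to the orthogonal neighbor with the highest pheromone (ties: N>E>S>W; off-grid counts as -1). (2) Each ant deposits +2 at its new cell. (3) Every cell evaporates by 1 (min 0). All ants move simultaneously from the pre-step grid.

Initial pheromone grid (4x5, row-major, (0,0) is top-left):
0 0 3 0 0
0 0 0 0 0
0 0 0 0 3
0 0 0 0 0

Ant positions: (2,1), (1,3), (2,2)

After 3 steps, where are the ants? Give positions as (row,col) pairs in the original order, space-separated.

Step 1: ant0:(2,1)->N->(1,1) | ant1:(1,3)->N->(0,3) | ant2:(2,2)->N->(1,2)
  grid max=2 at (0,2)
Step 2: ant0:(1,1)->E->(1,2) | ant1:(0,3)->W->(0,2) | ant2:(1,2)->N->(0,2)
  grid max=5 at (0,2)
Step 3: ant0:(1,2)->N->(0,2) | ant1:(0,2)->S->(1,2) | ant2:(0,2)->S->(1,2)
  grid max=6 at (0,2)

(0,2) (1,2) (1,2)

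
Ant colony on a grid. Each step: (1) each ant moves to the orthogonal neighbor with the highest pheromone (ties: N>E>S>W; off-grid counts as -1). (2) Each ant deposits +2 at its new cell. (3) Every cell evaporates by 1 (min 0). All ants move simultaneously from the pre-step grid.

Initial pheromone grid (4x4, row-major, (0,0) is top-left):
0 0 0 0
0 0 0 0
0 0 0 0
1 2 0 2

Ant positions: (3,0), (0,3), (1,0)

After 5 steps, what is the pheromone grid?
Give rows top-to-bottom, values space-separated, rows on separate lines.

After step 1: ants at (3,1),(1,3),(0,0)
  1 0 0 0
  0 0 0 1
  0 0 0 0
  0 3 0 1
After step 2: ants at (2,1),(0,3),(0,1)
  0 1 0 1
  0 0 0 0
  0 1 0 0
  0 2 0 0
After step 3: ants at (3,1),(1,3),(0,2)
  0 0 1 0
  0 0 0 1
  0 0 0 0
  0 3 0 0
After step 4: ants at (2,1),(0,3),(0,3)
  0 0 0 3
  0 0 0 0
  0 1 0 0
  0 2 0 0
After step 5: ants at (3,1),(1,3),(1,3)
  0 0 0 2
  0 0 0 3
  0 0 0 0
  0 3 0 0

0 0 0 2
0 0 0 3
0 0 0 0
0 3 0 0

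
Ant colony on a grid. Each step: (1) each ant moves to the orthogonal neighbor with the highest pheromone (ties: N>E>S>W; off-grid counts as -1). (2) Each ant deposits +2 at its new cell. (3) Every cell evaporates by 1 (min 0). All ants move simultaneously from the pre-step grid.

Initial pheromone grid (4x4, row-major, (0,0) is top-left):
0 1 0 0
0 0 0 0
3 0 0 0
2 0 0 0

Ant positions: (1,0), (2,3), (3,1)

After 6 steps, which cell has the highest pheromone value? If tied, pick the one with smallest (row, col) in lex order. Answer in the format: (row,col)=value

Step 1: ant0:(1,0)->S->(2,0) | ant1:(2,3)->N->(1,3) | ant2:(3,1)->W->(3,0)
  grid max=4 at (2,0)
Step 2: ant0:(2,0)->S->(3,0) | ant1:(1,3)->N->(0,3) | ant2:(3,0)->N->(2,0)
  grid max=5 at (2,0)
Step 3: ant0:(3,0)->N->(2,0) | ant1:(0,3)->S->(1,3) | ant2:(2,0)->S->(3,0)
  grid max=6 at (2,0)
Step 4: ant0:(2,0)->S->(3,0) | ant1:(1,3)->N->(0,3) | ant2:(3,0)->N->(2,0)
  grid max=7 at (2,0)
Step 5: ant0:(3,0)->N->(2,0) | ant1:(0,3)->S->(1,3) | ant2:(2,0)->S->(3,0)
  grid max=8 at (2,0)
Step 6: ant0:(2,0)->S->(3,0) | ant1:(1,3)->N->(0,3) | ant2:(3,0)->N->(2,0)
  grid max=9 at (2,0)
Final grid:
  0 0 0 1
  0 0 0 0
  9 0 0 0
  8 0 0 0
Max pheromone 9 at (2,0)

Answer: (2,0)=9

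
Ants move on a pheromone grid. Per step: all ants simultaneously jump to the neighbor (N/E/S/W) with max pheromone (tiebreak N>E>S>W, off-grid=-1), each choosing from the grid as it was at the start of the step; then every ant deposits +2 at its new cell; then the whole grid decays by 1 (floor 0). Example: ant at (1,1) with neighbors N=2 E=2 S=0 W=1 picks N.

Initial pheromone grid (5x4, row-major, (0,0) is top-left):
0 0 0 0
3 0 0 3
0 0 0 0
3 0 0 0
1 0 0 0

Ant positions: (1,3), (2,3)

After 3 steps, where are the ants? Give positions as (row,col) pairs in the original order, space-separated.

Step 1: ant0:(1,3)->N->(0,3) | ant1:(2,3)->N->(1,3)
  grid max=4 at (1,3)
Step 2: ant0:(0,3)->S->(1,3) | ant1:(1,3)->N->(0,3)
  grid max=5 at (1,3)
Step 3: ant0:(1,3)->N->(0,3) | ant1:(0,3)->S->(1,3)
  grid max=6 at (1,3)

(0,3) (1,3)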